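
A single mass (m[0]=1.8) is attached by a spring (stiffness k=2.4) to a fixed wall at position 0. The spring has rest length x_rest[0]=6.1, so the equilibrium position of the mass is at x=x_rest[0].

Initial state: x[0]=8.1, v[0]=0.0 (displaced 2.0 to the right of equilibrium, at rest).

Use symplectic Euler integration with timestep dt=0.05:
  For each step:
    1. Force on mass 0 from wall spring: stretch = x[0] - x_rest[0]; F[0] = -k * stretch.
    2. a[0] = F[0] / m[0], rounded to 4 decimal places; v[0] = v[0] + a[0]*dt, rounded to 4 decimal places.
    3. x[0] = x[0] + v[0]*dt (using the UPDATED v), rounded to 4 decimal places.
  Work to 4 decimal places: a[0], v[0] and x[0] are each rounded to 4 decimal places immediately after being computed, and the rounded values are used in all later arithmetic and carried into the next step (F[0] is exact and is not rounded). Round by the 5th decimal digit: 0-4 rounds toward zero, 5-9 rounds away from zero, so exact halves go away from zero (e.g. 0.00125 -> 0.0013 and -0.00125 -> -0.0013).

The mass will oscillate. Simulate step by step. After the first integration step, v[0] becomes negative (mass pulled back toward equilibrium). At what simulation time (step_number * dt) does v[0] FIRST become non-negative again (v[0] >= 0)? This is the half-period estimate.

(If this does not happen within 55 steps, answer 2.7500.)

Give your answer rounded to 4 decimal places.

Step 0: x=[8.1000] v=[0.0000]
Step 1: x=[8.0933] v=[-0.1333]
Step 2: x=[8.0800] v=[-0.2662]
Step 3: x=[8.0601] v=[-0.3982]
Step 4: x=[8.0337] v=[-0.5289]
Step 5: x=[8.0008] v=[-0.6578]
Step 6: x=[7.9616] v=[-0.7845]
Step 7: x=[7.9162] v=[-0.9086]
Step 8: x=[7.8647] v=[-1.0297]
Step 9: x=[7.8073] v=[-1.1473]
Step 10: x=[7.7442] v=[-1.2611]
Step 11: x=[7.6757] v=[-1.3707]
Step 12: x=[7.6019] v=[-1.4757]
Step 13: x=[7.5231] v=[-1.5758]
Step 14: x=[7.4396] v=[-1.6707]
Step 15: x=[7.3516] v=[-1.7600]
Step 16: x=[7.2594] v=[-1.8434]
Step 17: x=[7.1634] v=[-1.9207]
Step 18: x=[7.0638] v=[-1.9916]
Step 19: x=[6.9610] v=[-2.0559]
Step 20: x=[6.8553] v=[-2.1133]
Step 21: x=[6.7471] v=[-2.1637]
Step 22: x=[6.6368] v=[-2.2068]
Step 23: x=[6.5247] v=[-2.2426]
Step 24: x=[6.4112] v=[-2.2709]
Step 25: x=[6.2966] v=[-2.2916]
Step 26: x=[6.1814] v=[-2.3047]
Step 27: x=[6.0659] v=[-2.3101]
Step 28: x=[5.9505] v=[-2.3078]
Step 29: x=[5.8356] v=[-2.2978]
Step 30: x=[5.7216] v=[-2.2802]
Step 31: x=[5.6089] v=[-2.2550]
Step 32: x=[5.4978] v=[-2.2223]
Step 33: x=[5.3887] v=[-2.1822]
Step 34: x=[5.2820] v=[-2.1348]
Step 35: x=[5.1780] v=[-2.0803]
Step 36: x=[5.0771] v=[-2.0188]
Step 37: x=[4.9796] v=[-1.9506]
Step 38: x=[4.8858] v=[-1.8759]
Step 39: x=[4.7961] v=[-1.7950]
Step 40: x=[4.7107] v=[-1.7081]
Step 41: x=[4.6299] v=[-1.6155]
Step 42: x=[4.5540] v=[-1.5175]
Step 43: x=[4.4833] v=[-1.4144]
Step 44: x=[4.4180] v=[-1.3066]
Step 45: x=[4.3583] v=[-1.1945]
Step 46: x=[4.3044] v=[-1.0784]
Step 47: x=[4.2565] v=[-0.9587]
Step 48: x=[4.2147] v=[-0.8358]
Step 49: x=[4.1792] v=[-0.7101]
Step 50: x=[4.1501] v=[-0.5820]
Step 51: x=[4.1275] v=[-0.4520]
Step 52: x=[4.1115] v=[-0.3205]
Step 53: x=[4.1021] v=[-0.1879]
Step 54: x=[4.0994] v=[-0.0547]
Step 55: x=[4.1033] v=[0.0787]
First v>=0 after going negative at step 55, time=2.7500

Answer: 2.7500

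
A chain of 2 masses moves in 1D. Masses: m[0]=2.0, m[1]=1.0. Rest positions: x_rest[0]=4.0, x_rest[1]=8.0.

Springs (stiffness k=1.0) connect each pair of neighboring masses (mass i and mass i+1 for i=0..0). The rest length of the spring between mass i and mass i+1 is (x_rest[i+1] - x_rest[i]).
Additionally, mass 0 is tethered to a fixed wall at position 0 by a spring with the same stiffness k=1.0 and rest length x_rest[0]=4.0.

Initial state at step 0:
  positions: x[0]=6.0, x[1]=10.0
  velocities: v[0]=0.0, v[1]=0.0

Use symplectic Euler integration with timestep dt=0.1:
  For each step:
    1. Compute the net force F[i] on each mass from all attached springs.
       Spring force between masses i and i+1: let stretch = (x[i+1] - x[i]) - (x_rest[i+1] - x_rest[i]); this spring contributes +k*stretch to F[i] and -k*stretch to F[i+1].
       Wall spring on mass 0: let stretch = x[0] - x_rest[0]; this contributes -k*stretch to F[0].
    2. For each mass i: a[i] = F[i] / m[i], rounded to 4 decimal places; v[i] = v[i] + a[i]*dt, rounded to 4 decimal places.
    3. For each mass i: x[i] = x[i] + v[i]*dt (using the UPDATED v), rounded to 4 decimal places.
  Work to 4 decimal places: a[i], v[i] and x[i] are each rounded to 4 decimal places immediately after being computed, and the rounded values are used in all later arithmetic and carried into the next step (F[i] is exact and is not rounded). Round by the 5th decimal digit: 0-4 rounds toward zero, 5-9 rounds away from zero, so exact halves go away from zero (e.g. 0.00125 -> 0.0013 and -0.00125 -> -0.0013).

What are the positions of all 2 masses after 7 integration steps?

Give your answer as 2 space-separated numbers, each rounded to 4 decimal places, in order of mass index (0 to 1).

Answer: 5.7323 9.9878

Derivation:
Step 0: x=[6.0000 10.0000] v=[0.0000 0.0000]
Step 1: x=[5.9900 10.0000] v=[-0.1000 0.0000]
Step 2: x=[5.9701 9.9999] v=[-0.1990 -0.0010]
Step 3: x=[5.9405 9.9995] v=[-0.2960 -0.0040]
Step 4: x=[5.9015 9.9985] v=[-0.3901 -0.0099]
Step 5: x=[5.8535 9.9965] v=[-0.4803 -0.0196]
Step 6: x=[5.7969 9.9931] v=[-0.5658 -0.0339]
Step 7: x=[5.7323 9.9878] v=[-0.6458 -0.0535]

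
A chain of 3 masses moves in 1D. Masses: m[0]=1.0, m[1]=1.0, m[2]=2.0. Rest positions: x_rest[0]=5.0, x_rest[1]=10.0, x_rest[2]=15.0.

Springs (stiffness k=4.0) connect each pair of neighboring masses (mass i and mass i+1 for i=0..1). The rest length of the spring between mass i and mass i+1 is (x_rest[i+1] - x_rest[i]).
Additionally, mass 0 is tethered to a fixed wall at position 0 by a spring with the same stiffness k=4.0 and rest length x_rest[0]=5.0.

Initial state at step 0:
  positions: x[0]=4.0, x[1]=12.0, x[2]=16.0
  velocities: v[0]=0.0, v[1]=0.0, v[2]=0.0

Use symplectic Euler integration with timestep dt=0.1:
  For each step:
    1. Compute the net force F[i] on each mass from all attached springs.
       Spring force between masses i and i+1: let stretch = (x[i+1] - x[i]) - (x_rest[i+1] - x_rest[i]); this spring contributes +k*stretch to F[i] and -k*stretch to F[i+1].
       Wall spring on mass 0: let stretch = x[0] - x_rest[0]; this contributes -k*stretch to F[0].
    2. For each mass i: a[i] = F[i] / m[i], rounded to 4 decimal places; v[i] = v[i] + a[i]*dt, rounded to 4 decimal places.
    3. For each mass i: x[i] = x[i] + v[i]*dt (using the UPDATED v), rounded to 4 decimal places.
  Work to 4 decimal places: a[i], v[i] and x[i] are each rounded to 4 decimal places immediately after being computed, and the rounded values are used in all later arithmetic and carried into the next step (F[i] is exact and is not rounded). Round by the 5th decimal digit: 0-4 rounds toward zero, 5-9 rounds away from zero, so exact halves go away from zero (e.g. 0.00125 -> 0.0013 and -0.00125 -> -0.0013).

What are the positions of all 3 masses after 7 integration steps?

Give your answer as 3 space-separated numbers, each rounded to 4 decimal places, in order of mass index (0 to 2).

Answer: 6.5062 9.5616 16.1962

Derivation:
Step 0: x=[4.0000 12.0000 16.0000] v=[0.0000 0.0000 0.0000]
Step 1: x=[4.1600 11.8400 16.0200] v=[1.6000 -1.6000 0.2000]
Step 2: x=[4.4608 11.5400 16.0564] v=[3.0080 -3.0000 0.3640]
Step 3: x=[4.8663 11.1375 16.1025] v=[4.0554 -4.0251 0.4607]
Step 4: x=[5.3280 10.6827 16.1493] v=[4.6174 -4.5476 0.4677]
Step 5: x=[5.7908 10.2324 16.1867] v=[4.6281 -4.5028 0.3744]
Step 6: x=[6.1996 9.8426 16.2051] v=[4.0884 -3.8977 0.1835]
Step 7: x=[6.5062 9.5616 16.1962] v=[3.0658 -2.8099 -0.0890]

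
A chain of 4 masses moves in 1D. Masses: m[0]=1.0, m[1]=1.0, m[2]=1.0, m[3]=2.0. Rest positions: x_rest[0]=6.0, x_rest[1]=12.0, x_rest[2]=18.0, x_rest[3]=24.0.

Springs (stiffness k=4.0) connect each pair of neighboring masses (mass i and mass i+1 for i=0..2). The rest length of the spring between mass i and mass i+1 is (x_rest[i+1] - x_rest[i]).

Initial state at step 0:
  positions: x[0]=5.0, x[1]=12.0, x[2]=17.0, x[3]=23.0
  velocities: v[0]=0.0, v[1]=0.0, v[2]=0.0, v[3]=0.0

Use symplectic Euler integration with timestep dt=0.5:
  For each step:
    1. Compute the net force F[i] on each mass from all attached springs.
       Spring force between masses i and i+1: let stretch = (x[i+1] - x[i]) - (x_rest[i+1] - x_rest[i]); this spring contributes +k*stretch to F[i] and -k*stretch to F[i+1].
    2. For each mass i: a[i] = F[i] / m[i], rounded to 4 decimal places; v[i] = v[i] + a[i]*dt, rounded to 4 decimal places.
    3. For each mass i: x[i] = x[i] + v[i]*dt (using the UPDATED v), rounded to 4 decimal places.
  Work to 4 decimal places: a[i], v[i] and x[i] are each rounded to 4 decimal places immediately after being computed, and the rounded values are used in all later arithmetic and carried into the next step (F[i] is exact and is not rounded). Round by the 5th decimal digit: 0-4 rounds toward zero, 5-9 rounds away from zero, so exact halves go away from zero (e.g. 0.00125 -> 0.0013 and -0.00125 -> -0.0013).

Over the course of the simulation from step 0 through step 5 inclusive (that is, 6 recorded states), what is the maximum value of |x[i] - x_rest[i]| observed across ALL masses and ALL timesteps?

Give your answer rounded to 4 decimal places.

Step 0: x=[5.0000 12.0000 17.0000 23.0000] v=[0.0000 0.0000 0.0000 0.0000]
Step 1: x=[6.0000 10.0000 18.0000 23.0000] v=[2.0000 -4.0000 2.0000 0.0000]
Step 2: x=[5.0000 12.0000 16.0000 23.5000] v=[-2.0000 4.0000 -4.0000 1.0000]
Step 3: x=[5.0000 11.0000 17.5000 23.2500] v=[0.0000 -2.0000 3.0000 -0.5000]
Step 4: x=[5.0000 10.5000 18.2500 23.1250] v=[0.0000 -1.0000 1.5000 -0.2500]
Step 5: x=[4.5000 12.2500 16.1250 23.5625] v=[-1.0000 3.5000 -4.2500 0.8750]
Max displacement = 2.0000

Answer: 2.0000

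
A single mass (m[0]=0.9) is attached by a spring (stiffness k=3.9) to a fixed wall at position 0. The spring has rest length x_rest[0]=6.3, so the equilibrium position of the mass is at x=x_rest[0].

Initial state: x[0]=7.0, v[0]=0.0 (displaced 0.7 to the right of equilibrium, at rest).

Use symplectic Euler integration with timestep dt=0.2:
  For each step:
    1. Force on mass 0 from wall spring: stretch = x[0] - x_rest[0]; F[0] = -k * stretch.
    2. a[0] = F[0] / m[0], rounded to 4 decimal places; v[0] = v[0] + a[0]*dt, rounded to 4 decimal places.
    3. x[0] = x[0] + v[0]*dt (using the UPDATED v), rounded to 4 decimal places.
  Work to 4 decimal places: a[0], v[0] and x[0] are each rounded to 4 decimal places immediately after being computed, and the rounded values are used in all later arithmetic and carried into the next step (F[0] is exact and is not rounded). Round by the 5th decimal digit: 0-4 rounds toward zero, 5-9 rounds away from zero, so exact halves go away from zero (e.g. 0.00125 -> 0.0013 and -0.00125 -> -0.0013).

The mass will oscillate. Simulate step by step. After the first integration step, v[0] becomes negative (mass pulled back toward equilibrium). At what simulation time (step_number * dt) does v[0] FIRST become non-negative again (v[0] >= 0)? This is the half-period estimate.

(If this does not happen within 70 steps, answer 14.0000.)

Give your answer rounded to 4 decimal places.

Step 0: x=[7.0000] v=[0.0000]
Step 1: x=[6.8787] v=[-0.6067]
Step 2: x=[6.6571] v=[-1.1082]
Step 3: x=[6.3736] v=[-1.4177]
Step 4: x=[6.0773] v=[-1.4815]
Step 5: x=[5.8196] v=[-1.2885]
Step 6: x=[5.6452] v=[-0.8722]
Step 7: x=[5.5843] v=[-0.3047]
Step 8: x=[5.6474] v=[0.3156]
First v>=0 after going negative at step 8, time=1.6000

Answer: 1.6000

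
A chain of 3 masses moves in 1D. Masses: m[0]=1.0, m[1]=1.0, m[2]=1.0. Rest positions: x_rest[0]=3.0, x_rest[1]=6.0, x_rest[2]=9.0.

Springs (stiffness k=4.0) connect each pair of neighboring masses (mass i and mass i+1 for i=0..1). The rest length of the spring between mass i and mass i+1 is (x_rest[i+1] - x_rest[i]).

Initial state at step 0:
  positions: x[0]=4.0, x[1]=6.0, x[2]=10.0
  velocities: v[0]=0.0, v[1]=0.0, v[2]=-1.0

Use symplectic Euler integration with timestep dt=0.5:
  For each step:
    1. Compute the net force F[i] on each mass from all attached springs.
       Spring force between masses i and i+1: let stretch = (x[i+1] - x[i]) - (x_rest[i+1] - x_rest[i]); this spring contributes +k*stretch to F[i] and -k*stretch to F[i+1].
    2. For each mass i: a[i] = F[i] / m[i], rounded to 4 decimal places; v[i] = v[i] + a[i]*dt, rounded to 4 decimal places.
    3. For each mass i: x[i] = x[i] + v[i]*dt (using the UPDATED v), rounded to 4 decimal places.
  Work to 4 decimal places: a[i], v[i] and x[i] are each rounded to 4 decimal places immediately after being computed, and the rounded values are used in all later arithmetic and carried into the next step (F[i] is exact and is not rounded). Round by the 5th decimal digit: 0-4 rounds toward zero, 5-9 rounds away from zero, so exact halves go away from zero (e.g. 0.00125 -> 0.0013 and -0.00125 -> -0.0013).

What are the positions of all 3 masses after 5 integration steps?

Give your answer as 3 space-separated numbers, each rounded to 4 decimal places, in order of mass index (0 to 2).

Step 0: x=[4.0000 6.0000 10.0000] v=[0.0000 0.0000 -1.0000]
Step 1: x=[3.0000 8.0000 8.5000] v=[-2.0000 4.0000 -3.0000]
Step 2: x=[4.0000 5.5000 9.5000] v=[2.0000 -5.0000 2.0000]
Step 3: x=[3.5000 5.5000 9.5000] v=[-1.0000 0.0000 0.0000]
Step 4: x=[2.0000 7.5000 8.5000] v=[-3.0000 4.0000 -2.0000]
Step 5: x=[3.0000 5.0000 9.5000] v=[2.0000 -5.0000 2.0000]

Answer: 3.0000 5.0000 9.5000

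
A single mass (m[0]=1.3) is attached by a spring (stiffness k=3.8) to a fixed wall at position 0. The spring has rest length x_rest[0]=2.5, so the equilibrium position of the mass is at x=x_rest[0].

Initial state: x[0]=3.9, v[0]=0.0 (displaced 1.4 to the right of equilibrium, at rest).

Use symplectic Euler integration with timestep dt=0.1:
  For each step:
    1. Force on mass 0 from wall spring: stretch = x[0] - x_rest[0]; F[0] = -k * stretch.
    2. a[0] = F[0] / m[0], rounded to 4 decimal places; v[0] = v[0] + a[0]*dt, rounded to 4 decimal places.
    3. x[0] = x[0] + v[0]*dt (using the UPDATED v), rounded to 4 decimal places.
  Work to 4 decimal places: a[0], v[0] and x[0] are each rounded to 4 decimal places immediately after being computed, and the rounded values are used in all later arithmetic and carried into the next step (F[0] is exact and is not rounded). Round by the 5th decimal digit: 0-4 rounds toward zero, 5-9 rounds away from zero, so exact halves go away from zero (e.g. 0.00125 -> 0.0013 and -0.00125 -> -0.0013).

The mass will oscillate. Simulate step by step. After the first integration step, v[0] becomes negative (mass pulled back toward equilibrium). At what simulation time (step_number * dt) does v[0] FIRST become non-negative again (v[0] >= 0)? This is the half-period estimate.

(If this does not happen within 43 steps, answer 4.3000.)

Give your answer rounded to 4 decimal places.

Answer: 1.9000

Derivation:
Step 0: x=[3.9000] v=[0.0000]
Step 1: x=[3.8591] v=[-0.4092]
Step 2: x=[3.7785] v=[-0.8065]
Step 3: x=[3.6605] v=[-1.1802]
Step 4: x=[3.5086] v=[-1.5194]
Step 5: x=[3.3272] v=[-1.8142]
Step 6: x=[3.1216] v=[-2.0560]
Step 7: x=[2.8978] v=[-2.2377]
Step 8: x=[2.6624] v=[-2.3540]
Step 9: x=[2.4223] v=[-2.4015]
Step 10: x=[2.1844] v=[-2.3788]
Step 11: x=[1.9557] v=[-2.2866]
Step 12: x=[1.7430] v=[-2.1275]
Step 13: x=[1.5524] v=[-1.9062]
Step 14: x=[1.3895] v=[-1.6292]
Step 15: x=[1.2590] v=[-1.3046]
Step 16: x=[1.1648] v=[-0.9419]
Step 17: x=[1.1096] v=[-0.5516]
Step 18: x=[1.0951] v=[-0.1452]
Step 19: x=[1.1217] v=[0.2655]
First v>=0 after going negative at step 19, time=1.9000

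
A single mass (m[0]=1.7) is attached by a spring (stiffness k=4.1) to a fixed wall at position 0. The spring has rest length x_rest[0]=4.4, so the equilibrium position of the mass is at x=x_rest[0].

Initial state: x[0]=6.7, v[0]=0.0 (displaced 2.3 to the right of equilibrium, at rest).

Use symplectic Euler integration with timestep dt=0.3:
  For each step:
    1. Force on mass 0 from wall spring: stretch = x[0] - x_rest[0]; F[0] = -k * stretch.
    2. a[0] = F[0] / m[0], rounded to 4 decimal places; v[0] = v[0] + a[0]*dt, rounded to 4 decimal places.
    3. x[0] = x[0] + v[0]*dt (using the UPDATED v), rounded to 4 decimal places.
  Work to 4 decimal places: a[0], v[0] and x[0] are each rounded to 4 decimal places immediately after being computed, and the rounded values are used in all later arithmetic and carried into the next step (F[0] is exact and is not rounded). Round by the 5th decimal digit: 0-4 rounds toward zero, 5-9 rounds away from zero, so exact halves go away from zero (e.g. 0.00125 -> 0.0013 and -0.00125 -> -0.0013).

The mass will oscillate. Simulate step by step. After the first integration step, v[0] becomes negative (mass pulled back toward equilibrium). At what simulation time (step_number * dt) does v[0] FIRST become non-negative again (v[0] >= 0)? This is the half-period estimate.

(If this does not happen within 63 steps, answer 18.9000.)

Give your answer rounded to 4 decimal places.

Answer: 2.1000

Derivation:
Step 0: x=[6.7000] v=[0.0000]
Step 1: x=[6.2008] v=[-1.6641]
Step 2: x=[5.3107] v=[-2.9670]
Step 3: x=[4.2229] v=[-3.6259]
Step 4: x=[3.1736] v=[-3.4978]
Step 5: x=[2.3905] v=[-2.6105]
Step 6: x=[2.0435] v=[-1.1566]
Step 7: x=[2.2080] v=[0.5484]
First v>=0 after going negative at step 7, time=2.1000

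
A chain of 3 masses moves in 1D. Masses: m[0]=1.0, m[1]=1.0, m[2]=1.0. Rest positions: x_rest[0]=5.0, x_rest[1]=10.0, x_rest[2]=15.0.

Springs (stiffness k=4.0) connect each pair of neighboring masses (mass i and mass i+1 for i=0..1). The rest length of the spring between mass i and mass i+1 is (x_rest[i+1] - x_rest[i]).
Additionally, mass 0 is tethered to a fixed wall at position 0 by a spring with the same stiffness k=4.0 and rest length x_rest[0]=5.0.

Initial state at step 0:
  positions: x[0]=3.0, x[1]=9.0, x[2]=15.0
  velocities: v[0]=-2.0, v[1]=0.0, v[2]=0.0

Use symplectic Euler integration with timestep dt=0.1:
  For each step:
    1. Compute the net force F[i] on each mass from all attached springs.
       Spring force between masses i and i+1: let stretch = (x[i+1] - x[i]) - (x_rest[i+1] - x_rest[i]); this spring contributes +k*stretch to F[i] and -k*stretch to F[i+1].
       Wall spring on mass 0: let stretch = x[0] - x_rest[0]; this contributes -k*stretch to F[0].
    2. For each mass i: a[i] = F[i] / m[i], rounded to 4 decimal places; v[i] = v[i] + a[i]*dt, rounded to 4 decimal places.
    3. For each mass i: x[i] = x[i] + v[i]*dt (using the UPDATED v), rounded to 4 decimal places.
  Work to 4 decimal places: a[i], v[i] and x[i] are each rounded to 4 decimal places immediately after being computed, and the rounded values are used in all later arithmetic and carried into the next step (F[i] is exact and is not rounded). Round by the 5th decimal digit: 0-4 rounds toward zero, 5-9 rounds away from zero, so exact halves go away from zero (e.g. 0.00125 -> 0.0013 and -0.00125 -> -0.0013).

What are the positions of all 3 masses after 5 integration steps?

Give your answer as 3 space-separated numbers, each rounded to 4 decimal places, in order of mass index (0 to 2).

Step 0: x=[3.0000 9.0000 15.0000] v=[-2.0000 0.0000 0.0000]
Step 1: x=[2.9200 9.0000 14.9600] v=[-0.8000 0.0000 -0.4000]
Step 2: x=[2.9664 8.9952 14.8816] v=[0.4640 -0.0480 -0.7840]
Step 3: x=[3.1353 8.9847 14.7677] v=[1.6890 -0.1050 -1.1386]
Step 4: x=[3.4128 8.9715 14.6225] v=[2.7746 -0.1316 -1.4518]
Step 5: x=[3.7761 8.9620 14.4513] v=[3.6330 -0.0947 -1.7122]

Answer: 3.7761 8.9620 14.4513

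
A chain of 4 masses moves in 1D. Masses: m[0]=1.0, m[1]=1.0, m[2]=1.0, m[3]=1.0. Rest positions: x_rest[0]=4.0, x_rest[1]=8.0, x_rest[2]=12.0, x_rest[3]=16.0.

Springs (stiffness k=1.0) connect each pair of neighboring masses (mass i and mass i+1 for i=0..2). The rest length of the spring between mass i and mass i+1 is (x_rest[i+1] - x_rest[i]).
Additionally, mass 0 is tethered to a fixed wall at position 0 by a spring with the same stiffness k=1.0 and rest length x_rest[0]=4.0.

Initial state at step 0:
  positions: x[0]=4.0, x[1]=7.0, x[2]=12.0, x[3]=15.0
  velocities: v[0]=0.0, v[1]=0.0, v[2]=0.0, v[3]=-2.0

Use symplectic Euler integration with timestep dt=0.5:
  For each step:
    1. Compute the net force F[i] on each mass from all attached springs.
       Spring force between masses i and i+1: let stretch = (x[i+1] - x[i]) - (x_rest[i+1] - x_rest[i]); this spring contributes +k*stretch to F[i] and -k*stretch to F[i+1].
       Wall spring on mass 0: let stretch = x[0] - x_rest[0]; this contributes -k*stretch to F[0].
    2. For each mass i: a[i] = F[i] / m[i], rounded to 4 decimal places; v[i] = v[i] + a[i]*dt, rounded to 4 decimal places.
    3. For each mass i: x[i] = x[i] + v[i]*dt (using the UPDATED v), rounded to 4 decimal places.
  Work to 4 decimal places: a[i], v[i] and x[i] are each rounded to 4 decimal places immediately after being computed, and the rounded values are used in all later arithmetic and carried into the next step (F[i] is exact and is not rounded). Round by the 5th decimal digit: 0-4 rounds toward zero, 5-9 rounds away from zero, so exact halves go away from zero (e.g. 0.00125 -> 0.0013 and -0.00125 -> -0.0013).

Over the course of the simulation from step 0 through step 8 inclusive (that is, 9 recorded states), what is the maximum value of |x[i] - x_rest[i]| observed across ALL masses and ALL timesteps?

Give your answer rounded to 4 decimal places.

Answer: 2.5732

Derivation:
Step 0: x=[4.0000 7.0000 12.0000 15.0000] v=[0.0000 0.0000 0.0000 -2.0000]
Step 1: x=[3.7500 7.5000 11.5000 14.2500] v=[-0.5000 1.0000 -1.0000 -1.5000]
Step 2: x=[3.5000 8.0625 10.6875 13.8125] v=[-0.5000 1.1250 -1.6250 -0.8750]
Step 3: x=[3.5157 8.1407 10.0000 13.5938] v=[0.0313 0.1563 -1.3750 -0.4375]
Step 4: x=[3.8087 7.5274 9.7461 13.4766] v=[0.5860 -1.2266 -0.5078 -0.2344]
Step 5: x=[4.0792 6.5391 9.8702 13.4268] v=[0.5410 -1.9766 0.2481 -0.0997]
Step 6: x=[3.9449 5.7686 10.0507 13.4878] v=[-0.2687 -1.5410 0.3609 0.1220]
Step 7: x=[3.2803 5.6127 10.0199 13.6896] v=[-1.3293 -0.3118 -0.0616 0.4035]
Step 8: x=[2.3787 5.9755 9.8047 13.9740] v=[-1.8033 0.7256 -0.4304 0.5687]
Max displacement = 2.5732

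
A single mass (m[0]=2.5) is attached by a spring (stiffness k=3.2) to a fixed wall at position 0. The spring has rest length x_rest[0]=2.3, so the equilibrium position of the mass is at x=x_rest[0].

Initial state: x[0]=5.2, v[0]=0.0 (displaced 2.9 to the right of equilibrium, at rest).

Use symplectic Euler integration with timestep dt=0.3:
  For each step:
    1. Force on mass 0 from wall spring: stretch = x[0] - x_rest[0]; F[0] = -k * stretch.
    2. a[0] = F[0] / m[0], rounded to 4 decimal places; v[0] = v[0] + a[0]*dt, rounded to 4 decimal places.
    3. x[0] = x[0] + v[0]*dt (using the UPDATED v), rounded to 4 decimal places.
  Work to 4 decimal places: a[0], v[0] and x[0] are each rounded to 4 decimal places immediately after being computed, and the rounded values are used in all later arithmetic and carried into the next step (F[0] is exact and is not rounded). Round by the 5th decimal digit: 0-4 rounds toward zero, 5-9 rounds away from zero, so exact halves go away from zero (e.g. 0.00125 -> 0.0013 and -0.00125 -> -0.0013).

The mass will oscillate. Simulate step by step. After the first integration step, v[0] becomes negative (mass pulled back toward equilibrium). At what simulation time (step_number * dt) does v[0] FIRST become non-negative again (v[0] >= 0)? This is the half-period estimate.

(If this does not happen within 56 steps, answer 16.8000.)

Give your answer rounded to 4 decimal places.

Answer: 3.0000

Derivation:
Step 0: x=[5.2000] v=[0.0000]
Step 1: x=[4.8659] v=[-1.1136]
Step 2: x=[4.2362] v=[-2.0989]
Step 3: x=[3.3835] v=[-2.8424]
Step 4: x=[2.4060] v=[-3.2585]
Step 5: x=[1.4162] v=[-3.2992]
Step 6: x=[0.5283] v=[-2.9598]
Step 7: x=[-0.1556] v=[-2.2795]
Step 8: x=[-0.5566] v=[-1.3365]
Step 9: x=[-0.6285] v=[-0.2396]
Step 10: x=[-0.3630] v=[0.8850]
First v>=0 after going negative at step 10, time=3.0000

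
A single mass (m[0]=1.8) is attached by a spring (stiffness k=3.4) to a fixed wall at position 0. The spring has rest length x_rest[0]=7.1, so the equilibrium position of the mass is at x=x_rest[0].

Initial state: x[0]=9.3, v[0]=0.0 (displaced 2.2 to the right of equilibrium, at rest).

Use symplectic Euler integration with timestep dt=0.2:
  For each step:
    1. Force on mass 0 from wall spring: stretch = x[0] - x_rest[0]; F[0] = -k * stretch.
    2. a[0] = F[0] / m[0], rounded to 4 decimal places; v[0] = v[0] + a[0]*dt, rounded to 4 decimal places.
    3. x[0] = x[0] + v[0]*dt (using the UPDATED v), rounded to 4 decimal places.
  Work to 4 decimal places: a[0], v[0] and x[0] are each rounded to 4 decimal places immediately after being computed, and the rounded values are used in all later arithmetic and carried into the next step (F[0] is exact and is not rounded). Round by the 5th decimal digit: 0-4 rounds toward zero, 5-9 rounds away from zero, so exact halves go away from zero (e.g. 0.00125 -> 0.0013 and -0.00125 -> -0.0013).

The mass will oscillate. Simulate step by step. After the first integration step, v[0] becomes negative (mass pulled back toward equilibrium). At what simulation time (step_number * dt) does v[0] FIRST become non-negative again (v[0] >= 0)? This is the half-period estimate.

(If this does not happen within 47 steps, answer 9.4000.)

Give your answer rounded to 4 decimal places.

Answer: 2.4000

Derivation:
Step 0: x=[9.3000] v=[0.0000]
Step 1: x=[9.1338] v=[-0.8311]
Step 2: x=[8.8139] v=[-1.5994]
Step 3: x=[8.3645] v=[-2.2469]
Step 4: x=[7.8196] v=[-2.7246]
Step 5: x=[7.2203] v=[-2.9964]
Step 6: x=[6.6119] v=[-3.0418]
Step 7: x=[6.0404] v=[-2.8574]
Step 8: x=[5.5490] v=[-2.4571]
Step 9: x=[5.1748] v=[-1.8712]
Step 10: x=[4.9460] v=[-1.1439]
Step 11: x=[4.8800] v=[-0.3302]
Step 12: x=[4.9817] v=[0.5085]
First v>=0 after going negative at step 12, time=2.4000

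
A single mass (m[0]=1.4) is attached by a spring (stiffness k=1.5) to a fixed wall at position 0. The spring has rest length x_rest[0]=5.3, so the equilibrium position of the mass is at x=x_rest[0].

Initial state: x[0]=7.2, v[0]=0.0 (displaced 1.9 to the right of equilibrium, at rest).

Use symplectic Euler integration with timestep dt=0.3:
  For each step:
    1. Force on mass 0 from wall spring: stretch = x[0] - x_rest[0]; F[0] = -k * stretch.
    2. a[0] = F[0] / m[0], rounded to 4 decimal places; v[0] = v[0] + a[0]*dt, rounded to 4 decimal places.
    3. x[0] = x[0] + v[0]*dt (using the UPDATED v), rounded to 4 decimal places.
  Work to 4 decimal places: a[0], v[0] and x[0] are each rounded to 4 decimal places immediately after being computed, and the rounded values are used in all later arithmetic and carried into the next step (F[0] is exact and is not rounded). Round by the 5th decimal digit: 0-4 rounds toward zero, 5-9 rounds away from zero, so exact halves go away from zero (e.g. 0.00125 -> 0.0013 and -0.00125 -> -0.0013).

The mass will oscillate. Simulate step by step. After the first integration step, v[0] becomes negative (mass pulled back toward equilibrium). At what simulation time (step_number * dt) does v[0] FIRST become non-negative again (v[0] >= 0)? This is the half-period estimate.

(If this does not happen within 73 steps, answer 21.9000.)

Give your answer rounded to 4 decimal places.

Step 0: x=[7.2000] v=[0.0000]
Step 1: x=[7.0168] v=[-0.6107]
Step 2: x=[6.6681] v=[-1.1625]
Step 3: x=[6.1874] v=[-1.6022]
Step 4: x=[5.6212] v=[-1.8874]
Step 5: x=[5.0240] v=[-1.9906]
Step 6: x=[4.4534] v=[-1.9019]
Step 7: x=[3.9645] v=[-1.6298]
Step 8: x=[3.6044] v=[-1.2005]
Step 9: x=[3.4078] v=[-0.6555]
Step 10: x=[3.3936] v=[-0.0473]
Step 11: x=[3.5633] v=[0.5655]
First v>=0 after going negative at step 11, time=3.3000

Answer: 3.3000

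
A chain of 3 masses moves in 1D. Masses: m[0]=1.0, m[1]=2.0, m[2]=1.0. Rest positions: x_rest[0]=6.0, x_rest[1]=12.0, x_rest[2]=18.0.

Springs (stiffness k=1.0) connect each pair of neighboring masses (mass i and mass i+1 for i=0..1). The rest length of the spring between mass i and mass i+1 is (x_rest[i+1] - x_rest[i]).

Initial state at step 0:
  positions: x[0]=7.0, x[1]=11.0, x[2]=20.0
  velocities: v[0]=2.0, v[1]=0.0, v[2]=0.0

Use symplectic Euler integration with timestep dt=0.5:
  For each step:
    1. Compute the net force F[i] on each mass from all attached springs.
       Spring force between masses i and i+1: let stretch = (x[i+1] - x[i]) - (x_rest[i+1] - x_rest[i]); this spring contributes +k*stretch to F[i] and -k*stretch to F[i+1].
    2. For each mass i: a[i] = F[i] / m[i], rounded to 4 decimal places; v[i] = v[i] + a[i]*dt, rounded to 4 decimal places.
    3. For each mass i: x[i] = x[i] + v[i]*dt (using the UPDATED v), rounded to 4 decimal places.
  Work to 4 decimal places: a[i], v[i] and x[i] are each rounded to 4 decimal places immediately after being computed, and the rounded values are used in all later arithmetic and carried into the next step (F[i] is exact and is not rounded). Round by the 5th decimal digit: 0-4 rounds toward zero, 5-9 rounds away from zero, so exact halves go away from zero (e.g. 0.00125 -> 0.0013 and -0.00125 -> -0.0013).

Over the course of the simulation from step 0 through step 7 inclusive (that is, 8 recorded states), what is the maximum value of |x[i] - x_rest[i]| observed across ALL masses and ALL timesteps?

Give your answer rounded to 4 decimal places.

Step 0: x=[7.0000 11.0000 20.0000] v=[2.0000 0.0000 0.0000]
Step 1: x=[7.5000 11.6250 19.2500] v=[1.0000 1.2500 -1.5000]
Step 2: x=[7.5313 12.6875 18.0938] v=[0.0625 2.1250 -2.3125]
Step 3: x=[7.3516 13.7813 17.0860] v=[-0.3594 2.1876 -2.0157]
Step 4: x=[7.2793 14.4845 16.7520] v=[-0.1446 1.4064 -0.6681]
Step 5: x=[7.5083 14.5705 17.3511] v=[0.4580 0.1720 1.1982]
Step 6: x=[8.0029 14.1213 18.7551] v=[0.9891 -0.8984 2.8079]
Step 7: x=[8.5271 13.4865 20.5006] v=[1.0483 -1.2696 3.4910]
Max displacement = 2.5705

Answer: 2.5705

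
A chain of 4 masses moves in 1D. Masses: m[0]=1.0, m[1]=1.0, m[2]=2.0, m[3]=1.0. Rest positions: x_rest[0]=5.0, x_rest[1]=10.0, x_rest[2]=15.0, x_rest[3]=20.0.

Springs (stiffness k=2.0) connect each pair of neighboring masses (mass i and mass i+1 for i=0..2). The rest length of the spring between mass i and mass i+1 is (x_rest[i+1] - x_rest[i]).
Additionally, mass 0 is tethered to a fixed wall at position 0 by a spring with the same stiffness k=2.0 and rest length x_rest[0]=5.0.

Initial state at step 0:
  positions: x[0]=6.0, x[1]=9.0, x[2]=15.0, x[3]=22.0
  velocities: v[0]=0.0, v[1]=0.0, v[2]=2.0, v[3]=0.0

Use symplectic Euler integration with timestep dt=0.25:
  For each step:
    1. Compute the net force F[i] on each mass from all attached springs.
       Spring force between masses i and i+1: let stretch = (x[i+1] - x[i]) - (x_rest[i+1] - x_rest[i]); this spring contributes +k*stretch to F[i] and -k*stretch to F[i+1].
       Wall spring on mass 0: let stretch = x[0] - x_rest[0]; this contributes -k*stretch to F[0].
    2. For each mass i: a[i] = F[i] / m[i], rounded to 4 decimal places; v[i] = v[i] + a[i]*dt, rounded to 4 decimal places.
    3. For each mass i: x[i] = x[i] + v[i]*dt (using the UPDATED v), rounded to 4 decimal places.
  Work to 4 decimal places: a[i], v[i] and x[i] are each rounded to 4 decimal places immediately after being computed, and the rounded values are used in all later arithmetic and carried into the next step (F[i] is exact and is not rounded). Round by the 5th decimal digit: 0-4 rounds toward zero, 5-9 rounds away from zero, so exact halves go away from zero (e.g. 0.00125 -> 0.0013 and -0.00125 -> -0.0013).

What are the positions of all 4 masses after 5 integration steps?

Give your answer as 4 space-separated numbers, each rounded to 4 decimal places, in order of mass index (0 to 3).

Answer: 4.1413 12.0520 17.3485 20.4319

Derivation:
Step 0: x=[6.0000 9.0000 15.0000 22.0000] v=[0.0000 0.0000 2.0000 0.0000]
Step 1: x=[5.6250 9.3750 15.5625 21.7500] v=[-1.5000 1.5000 2.2500 -1.0000]
Step 2: x=[5.0156 10.0547 16.1250 21.3516] v=[-2.4375 2.7188 2.2500 -1.5938]
Step 3: x=[4.4092 10.8633 16.6348 20.9248] v=[-2.4258 3.2344 2.0391 -1.7071]
Step 4: x=[4.0584 11.5866 17.0520 20.5868] v=[-1.4034 2.8931 1.6687 -1.3521]
Step 5: x=[4.1413 12.0520 17.3485 20.4319] v=[0.3315 1.8617 1.1861 -0.6195]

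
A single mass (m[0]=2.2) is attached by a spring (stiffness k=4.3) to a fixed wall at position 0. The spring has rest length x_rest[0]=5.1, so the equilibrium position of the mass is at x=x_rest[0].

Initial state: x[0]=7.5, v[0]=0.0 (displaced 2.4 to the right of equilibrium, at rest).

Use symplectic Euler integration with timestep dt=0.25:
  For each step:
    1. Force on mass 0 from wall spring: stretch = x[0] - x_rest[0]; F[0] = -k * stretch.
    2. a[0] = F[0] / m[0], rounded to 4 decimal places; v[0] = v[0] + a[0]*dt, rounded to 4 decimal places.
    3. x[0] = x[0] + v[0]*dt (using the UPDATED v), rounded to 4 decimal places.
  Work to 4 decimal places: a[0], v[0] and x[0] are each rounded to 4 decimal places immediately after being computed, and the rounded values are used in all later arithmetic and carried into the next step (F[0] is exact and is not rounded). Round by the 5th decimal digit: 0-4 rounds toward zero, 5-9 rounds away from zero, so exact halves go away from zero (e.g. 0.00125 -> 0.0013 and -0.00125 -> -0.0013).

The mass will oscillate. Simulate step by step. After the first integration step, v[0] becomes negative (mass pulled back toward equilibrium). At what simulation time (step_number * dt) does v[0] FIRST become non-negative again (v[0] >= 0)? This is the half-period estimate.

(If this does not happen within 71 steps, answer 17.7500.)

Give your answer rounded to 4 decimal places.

Answer: 2.2500

Derivation:
Step 0: x=[7.5000] v=[0.0000]
Step 1: x=[7.2068] v=[-1.1727]
Step 2: x=[6.6563] v=[-2.2022]
Step 3: x=[5.9156] v=[-2.9627]
Step 4: x=[5.0753] v=[-3.3612]
Step 5: x=[4.2380] v=[-3.3491]
Step 6: x=[3.5060] v=[-2.9279]
Step 7: x=[2.9688] v=[-2.1490]
Step 8: x=[2.6919] v=[-1.1076]
Step 9: x=[2.7092] v=[0.0691]
First v>=0 after going negative at step 9, time=2.2500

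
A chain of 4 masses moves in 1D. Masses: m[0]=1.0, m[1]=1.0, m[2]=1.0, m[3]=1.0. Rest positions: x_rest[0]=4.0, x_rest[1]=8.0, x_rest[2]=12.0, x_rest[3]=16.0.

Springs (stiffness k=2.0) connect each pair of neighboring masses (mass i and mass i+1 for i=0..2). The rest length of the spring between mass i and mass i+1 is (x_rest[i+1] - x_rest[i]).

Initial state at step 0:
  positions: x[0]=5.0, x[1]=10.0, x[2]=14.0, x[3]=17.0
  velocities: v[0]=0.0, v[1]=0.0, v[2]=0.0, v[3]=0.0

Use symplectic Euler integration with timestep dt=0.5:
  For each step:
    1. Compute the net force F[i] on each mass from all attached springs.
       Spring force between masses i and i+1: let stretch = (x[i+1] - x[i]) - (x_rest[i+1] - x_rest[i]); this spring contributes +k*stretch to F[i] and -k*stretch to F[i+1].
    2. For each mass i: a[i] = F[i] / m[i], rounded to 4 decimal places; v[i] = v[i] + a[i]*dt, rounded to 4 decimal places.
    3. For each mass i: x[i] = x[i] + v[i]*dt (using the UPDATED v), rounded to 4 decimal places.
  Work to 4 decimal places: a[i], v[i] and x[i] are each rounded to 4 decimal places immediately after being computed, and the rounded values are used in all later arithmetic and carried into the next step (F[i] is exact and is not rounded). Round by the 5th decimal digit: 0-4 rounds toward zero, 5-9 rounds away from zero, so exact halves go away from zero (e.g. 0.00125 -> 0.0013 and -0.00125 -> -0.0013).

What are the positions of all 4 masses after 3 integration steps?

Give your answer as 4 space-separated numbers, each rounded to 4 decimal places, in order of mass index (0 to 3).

Answer: 6.0000 9.0000 13.0000 18.0000

Derivation:
Step 0: x=[5.0000 10.0000 14.0000 17.0000] v=[0.0000 0.0000 0.0000 0.0000]
Step 1: x=[5.5000 9.5000 13.5000 17.5000] v=[1.0000 -1.0000 -1.0000 1.0000]
Step 2: x=[6.0000 9.0000 13.0000 18.0000] v=[1.0000 -1.0000 -1.0000 1.0000]
Step 3: x=[6.0000 9.0000 13.0000 18.0000] v=[0.0000 0.0000 0.0000 0.0000]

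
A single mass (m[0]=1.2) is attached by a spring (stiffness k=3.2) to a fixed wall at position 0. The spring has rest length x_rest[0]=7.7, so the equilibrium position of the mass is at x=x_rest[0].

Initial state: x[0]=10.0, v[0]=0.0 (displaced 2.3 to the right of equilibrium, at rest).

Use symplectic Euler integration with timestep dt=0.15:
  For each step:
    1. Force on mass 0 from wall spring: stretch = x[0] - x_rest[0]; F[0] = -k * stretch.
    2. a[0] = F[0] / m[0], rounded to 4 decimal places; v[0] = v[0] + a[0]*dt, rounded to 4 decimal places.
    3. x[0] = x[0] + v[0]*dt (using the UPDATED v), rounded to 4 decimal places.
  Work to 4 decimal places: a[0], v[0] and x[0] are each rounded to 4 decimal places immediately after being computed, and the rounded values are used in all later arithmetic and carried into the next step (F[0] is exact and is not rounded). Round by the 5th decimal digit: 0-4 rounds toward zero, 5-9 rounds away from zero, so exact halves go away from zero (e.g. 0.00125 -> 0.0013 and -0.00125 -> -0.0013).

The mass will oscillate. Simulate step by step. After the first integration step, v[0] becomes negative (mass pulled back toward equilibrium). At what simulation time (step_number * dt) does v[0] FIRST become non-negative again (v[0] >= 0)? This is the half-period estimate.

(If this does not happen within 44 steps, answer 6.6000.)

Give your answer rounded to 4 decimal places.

Step 0: x=[10.0000] v=[0.0000]
Step 1: x=[9.8620] v=[-0.9200]
Step 2: x=[9.5943] v=[-1.7848]
Step 3: x=[9.2129] v=[-2.5425]
Step 4: x=[8.7407] v=[-3.1477]
Step 5: x=[8.2061] v=[-3.5640]
Step 6: x=[7.6411] v=[-3.7664]
Step 7: x=[7.0797] v=[-3.7428]
Step 8: x=[6.5555] v=[-3.4947]
Step 9: x=[6.1000] v=[-3.0369]
Step 10: x=[5.7405] v=[-2.3969]
Step 11: x=[5.4985] v=[-1.6131]
Step 12: x=[5.3886] v=[-0.7325]
Step 13: x=[5.4174] v=[0.1921]
First v>=0 after going negative at step 13, time=1.9500

Answer: 1.9500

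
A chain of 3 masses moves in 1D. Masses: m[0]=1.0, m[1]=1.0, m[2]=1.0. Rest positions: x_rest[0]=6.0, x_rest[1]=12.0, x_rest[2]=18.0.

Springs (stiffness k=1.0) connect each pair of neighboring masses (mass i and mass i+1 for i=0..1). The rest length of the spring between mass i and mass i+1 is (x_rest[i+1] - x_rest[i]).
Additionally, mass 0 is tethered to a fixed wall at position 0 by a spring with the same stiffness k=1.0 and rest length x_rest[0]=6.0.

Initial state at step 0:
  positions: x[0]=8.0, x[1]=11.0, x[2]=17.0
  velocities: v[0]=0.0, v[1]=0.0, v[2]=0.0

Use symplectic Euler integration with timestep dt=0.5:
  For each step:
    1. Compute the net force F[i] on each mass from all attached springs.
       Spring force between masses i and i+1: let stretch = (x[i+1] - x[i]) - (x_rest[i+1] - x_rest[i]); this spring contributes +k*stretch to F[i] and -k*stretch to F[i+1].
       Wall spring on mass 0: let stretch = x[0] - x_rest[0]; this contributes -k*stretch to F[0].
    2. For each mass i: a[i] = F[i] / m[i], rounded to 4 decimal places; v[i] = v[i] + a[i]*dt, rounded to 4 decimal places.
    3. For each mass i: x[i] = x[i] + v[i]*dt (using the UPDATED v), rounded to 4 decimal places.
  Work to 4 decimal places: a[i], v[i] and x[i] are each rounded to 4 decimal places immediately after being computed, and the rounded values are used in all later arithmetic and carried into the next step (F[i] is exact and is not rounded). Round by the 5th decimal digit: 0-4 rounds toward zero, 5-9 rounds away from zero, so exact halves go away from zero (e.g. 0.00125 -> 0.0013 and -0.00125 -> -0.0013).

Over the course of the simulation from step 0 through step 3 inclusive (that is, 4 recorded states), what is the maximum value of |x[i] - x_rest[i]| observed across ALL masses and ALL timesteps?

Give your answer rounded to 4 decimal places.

Step 0: x=[8.0000 11.0000 17.0000] v=[0.0000 0.0000 0.0000]
Step 1: x=[6.7500 11.7500 17.0000] v=[-2.5000 1.5000 0.0000]
Step 2: x=[5.0625 12.5625 17.1875] v=[-3.3750 1.6250 0.3750]
Step 3: x=[3.9844 12.6563 17.7188] v=[-2.1563 0.1875 1.0625]
Max displacement = 2.0156

Answer: 2.0156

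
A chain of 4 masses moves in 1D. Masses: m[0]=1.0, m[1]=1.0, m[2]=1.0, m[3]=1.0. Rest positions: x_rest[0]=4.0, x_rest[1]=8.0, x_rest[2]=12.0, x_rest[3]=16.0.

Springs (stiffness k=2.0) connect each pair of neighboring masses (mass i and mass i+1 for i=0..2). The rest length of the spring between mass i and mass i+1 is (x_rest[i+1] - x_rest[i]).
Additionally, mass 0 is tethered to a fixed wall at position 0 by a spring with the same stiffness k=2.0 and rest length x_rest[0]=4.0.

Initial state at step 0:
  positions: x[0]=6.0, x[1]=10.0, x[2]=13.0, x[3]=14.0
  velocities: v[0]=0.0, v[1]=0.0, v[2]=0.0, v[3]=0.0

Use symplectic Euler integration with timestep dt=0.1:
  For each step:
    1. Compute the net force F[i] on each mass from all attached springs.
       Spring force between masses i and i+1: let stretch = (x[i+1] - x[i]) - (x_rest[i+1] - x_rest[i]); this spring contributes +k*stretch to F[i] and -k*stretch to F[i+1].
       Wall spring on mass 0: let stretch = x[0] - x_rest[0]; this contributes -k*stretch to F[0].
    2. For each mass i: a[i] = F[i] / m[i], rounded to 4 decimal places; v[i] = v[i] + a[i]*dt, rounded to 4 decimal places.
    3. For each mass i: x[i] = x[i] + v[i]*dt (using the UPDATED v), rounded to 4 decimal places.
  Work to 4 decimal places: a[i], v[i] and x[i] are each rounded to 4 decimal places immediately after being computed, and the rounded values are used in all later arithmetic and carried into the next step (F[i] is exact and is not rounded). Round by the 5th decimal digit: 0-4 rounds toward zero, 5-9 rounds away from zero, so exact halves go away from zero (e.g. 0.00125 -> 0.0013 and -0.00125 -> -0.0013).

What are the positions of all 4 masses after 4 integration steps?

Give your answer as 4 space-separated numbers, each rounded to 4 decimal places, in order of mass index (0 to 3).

Answer: 5.6175 9.7887 12.6350 14.5706

Derivation:
Step 0: x=[6.0000 10.0000 13.0000 14.0000] v=[0.0000 0.0000 0.0000 0.0000]
Step 1: x=[5.9600 9.9800 12.9600 14.0600] v=[-0.4000 -0.2000 -0.4000 0.6000]
Step 2: x=[5.8812 9.9392 12.8824 14.1780] v=[-0.7880 -0.4080 -0.7760 1.1800]
Step 3: x=[5.7659 9.8761 12.7719 14.3501] v=[-1.1526 -0.6310 -1.1055 1.7209]
Step 4: x=[5.6175 9.7887 12.6350 14.5706] v=[-1.4837 -0.8739 -1.3690 2.2053]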